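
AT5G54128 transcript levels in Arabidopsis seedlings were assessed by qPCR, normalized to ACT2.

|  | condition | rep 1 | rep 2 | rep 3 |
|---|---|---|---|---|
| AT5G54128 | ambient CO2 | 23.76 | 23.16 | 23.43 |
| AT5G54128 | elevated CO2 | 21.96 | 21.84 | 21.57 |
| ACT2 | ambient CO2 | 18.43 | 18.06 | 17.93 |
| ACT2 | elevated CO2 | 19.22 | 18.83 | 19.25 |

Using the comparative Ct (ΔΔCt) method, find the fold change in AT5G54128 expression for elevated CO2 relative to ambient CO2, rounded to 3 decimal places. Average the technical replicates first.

6.148

Mean Ct: AT5G54128 ambient CO2 23.450; AT5G54128 elevated CO2 21.790; ACT2 ambient CO2 18.140; ACT2 elevated CO2 19.100
ΔCt(ambient CO2) = 23.450 − 18.140 = 5.310
ΔCt(elevated CO2) = 21.790 − 19.100 = 2.690
ΔΔCt = 2.690 − 5.310 = -2.620
Fold change = 2^(−(-2.620)) = 2^2.620 = 6.1475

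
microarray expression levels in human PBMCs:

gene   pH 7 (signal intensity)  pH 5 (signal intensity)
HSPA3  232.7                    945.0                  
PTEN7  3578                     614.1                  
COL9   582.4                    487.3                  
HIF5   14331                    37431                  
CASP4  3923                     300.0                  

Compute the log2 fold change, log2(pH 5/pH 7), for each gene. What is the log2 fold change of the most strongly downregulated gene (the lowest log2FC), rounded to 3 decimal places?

-3.709

log2(945.0/232.7) = 2.022  (HSPA3)
log2(614.1/3578) = -2.543  (PTEN7)
log2(487.3/582.4) = -0.257  (COL9)
log2(37431/14331) = 1.385  (HIF5)
log2(300.0/3923) = -3.709  (CASP4)
CASP4 is most strongly downregulated.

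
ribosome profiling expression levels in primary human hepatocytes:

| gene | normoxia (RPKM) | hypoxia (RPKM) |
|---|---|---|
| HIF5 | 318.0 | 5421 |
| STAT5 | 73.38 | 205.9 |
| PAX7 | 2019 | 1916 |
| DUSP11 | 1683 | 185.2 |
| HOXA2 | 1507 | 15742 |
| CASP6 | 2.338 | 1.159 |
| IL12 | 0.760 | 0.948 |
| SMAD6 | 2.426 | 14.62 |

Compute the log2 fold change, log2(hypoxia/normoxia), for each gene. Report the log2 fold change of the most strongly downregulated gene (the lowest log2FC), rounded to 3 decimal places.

-3.184

log2(5421/318.0) = 4.091  (HIF5)
log2(205.9/73.38) = 1.488  (STAT5)
log2(1916/2019) = -0.076  (PAX7)
log2(185.2/1683) = -3.184  (DUSP11)
log2(15742/1507) = 3.385  (HOXA2)
log2(1.159/2.338) = -1.012  (CASP6)
log2(0.948/0.760) = 0.319  (IL12)
log2(14.62/2.426) = 2.591  (SMAD6)
DUSP11 is most strongly downregulated.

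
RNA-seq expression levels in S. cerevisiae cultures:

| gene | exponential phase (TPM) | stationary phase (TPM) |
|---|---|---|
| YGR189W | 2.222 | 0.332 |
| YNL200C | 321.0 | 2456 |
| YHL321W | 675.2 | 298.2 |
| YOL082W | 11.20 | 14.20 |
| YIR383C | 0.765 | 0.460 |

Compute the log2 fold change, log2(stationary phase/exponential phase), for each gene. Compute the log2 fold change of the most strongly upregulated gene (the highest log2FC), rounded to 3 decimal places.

2.936

log2(0.332/2.222) = -2.743  (YGR189W)
log2(2456/321.0) = 2.936  (YNL200C)
log2(298.2/675.2) = -1.179  (YHL321W)
log2(14.20/11.20) = 0.342  (YOL082W)
log2(0.460/0.765) = -0.734  (YIR383C)
YNL200C is most strongly upregulated.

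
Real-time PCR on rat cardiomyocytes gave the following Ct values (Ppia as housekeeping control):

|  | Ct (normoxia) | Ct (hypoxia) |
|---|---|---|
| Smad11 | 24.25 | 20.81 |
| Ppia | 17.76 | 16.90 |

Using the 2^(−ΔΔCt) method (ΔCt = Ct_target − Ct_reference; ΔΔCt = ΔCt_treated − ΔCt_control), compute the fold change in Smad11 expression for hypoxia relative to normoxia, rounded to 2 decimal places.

5.98

ΔCt(normoxia) = 24.250 − 17.760 = 6.490
ΔCt(hypoxia) = 20.810 − 16.900 = 3.910
ΔΔCt = 3.910 − 6.490 = -2.580
Fold change = 2^(−(-2.580)) = 2^2.580 = 5.979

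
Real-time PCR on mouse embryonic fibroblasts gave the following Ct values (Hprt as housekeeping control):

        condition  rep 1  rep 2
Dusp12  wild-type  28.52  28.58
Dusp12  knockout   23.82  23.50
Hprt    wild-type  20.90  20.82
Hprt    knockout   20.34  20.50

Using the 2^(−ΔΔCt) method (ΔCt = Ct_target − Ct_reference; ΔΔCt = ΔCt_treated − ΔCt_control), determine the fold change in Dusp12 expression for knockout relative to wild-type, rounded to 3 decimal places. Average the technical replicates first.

Mean Ct: Dusp12 wild-type 28.550; Dusp12 knockout 23.660; Hprt wild-type 20.860; Hprt knockout 20.420
ΔCt(wild-type) = 28.550 − 20.860 = 7.690
ΔCt(knockout) = 23.660 − 20.420 = 3.240
ΔΔCt = 3.240 − 7.690 = -4.450
Fold change = 2^(−(-4.450)) = 2^4.450 = 21.8566

21.857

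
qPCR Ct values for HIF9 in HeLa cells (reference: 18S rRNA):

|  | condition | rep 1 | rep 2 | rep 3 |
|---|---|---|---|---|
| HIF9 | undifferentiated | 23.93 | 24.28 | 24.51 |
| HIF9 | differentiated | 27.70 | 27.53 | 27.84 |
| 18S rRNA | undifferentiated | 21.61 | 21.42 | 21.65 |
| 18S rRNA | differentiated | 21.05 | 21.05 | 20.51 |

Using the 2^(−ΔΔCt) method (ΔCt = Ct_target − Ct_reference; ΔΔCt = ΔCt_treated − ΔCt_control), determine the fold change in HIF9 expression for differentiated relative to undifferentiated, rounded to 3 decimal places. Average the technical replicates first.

0.057

Mean Ct: HIF9 undifferentiated 24.240; HIF9 differentiated 27.690; 18S rRNA undifferentiated 21.560; 18S rRNA differentiated 20.870
ΔCt(undifferentiated) = 24.240 − 21.560 = 2.680
ΔCt(differentiated) = 27.690 − 20.870 = 6.820
ΔΔCt = 6.820 − 2.680 = 4.140
Fold change = 2^(−4.140) = 0.0567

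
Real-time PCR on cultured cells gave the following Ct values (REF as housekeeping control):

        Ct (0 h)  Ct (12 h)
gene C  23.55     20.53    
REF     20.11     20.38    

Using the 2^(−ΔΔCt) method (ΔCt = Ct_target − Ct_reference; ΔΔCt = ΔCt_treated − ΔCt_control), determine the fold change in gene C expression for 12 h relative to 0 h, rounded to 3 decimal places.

9.781

ΔCt(0 h) = 23.550 − 20.110 = 3.440
ΔCt(12 h) = 20.530 − 20.380 = 0.150
ΔΔCt = 0.150 − 3.440 = -3.290
Fold change = 2^(−(-3.290)) = 2^3.290 = 9.7811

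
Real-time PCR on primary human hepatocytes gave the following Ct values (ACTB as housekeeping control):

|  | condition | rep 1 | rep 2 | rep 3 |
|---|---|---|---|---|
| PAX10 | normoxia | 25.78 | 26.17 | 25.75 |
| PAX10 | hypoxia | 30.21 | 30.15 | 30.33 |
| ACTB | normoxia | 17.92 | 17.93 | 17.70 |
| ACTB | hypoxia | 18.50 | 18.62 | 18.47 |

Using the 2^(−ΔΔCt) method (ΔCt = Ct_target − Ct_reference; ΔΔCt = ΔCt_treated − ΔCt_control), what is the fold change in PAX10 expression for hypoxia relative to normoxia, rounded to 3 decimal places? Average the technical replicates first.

Mean Ct: PAX10 normoxia 25.900; PAX10 hypoxia 30.230; ACTB normoxia 17.850; ACTB hypoxia 18.530
ΔCt(normoxia) = 25.900 − 17.850 = 8.050
ΔCt(hypoxia) = 30.230 − 18.530 = 11.700
ΔΔCt = 11.700 − 8.050 = 3.650
Fold change = 2^(−3.650) = 0.0797

0.080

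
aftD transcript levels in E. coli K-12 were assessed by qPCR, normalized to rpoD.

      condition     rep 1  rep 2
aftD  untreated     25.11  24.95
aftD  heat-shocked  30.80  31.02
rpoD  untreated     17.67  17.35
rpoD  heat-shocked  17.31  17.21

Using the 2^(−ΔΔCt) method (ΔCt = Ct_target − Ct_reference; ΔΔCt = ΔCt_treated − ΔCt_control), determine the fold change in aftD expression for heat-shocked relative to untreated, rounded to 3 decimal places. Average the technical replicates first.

0.014

Mean Ct: aftD untreated 25.030; aftD heat-shocked 30.910; rpoD untreated 17.510; rpoD heat-shocked 17.260
ΔCt(untreated) = 25.030 − 17.510 = 7.520
ΔCt(heat-shocked) = 30.910 − 17.260 = 13.650
ΔΔCt = 13.650 − 7.520 = 6.130
Fold change = 2^(−6.130) = 0.0143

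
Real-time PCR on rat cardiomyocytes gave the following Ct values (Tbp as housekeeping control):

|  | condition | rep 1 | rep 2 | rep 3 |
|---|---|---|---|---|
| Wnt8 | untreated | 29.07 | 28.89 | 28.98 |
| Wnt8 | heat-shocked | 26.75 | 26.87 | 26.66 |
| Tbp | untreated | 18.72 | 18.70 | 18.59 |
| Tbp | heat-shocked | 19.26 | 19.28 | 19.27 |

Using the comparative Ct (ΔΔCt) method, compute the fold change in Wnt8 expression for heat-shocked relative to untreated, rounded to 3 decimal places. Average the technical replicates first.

7.062

Mean Ct: Wnt8 untreated 28.980; Wnt8 heat-shocked 26.760; Tbp untreated 18.670; Tbp heat-shocked 19.270
ΔCt(untreated) = 28.980 − 18.670 = 10.310
ΔCt(heat-shocked) = 26.760 − 19.270 = 7.490
ΔΔCt = 7.490 − 10.310 = -2.820
Fold change = 2^(−(-2.820)) = 2^2.820 = 7.0616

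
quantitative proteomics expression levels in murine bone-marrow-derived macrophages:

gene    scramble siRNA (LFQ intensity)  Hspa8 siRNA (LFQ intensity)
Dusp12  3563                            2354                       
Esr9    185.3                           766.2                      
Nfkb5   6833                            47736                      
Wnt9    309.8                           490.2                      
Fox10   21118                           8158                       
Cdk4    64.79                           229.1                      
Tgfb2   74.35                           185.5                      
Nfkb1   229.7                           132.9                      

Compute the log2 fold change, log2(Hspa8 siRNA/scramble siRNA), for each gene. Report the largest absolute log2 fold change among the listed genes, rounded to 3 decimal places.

2.804

log2(2354/3563) = -0.598  (Dusp12)
log2(766.2/185.3) = 2.048  (Esr9)
log2(47736/6833) = 2.804  (Nfkb5)
log2(490.2/309.8) = 0.662  (Wnt9)
log2(8158/21118) = -1.372  (Fox10)
log2(229.1/64.79) = 1.822  (Cdk4)
log2(185.5/74.35) = 1.319  (Tgfb2)
log2(132.9/229.7) = -0.789  (Nfkb1)
The largest magnitude belongs to Nfkb5.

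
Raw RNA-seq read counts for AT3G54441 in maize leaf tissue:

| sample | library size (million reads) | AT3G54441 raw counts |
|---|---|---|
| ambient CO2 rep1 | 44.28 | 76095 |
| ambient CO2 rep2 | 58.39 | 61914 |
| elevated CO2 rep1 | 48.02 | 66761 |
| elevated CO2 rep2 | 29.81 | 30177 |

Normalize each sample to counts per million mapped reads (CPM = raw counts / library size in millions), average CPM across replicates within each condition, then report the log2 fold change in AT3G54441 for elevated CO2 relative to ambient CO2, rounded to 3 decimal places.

CPM(ambient CO2 rep1) = 76095 / 44.28 = 1718.4959
CPM(ambient CO2 rep2) = 61914 / 58.39 = 1060.3528
CPM(elevated CO2 rep1) = 66761 / 48.02 = 1390.2749
CPM(elevated CO2 rep2) = 30177 / 29.81 = 1012.3113
mean CPM(ambient CO2) = 1389.4244; mean CPM(elevated CO2) = 1201.2931
Fold change = 1201.2931 / 1389.4244 = 0.86460
log2(0.86460) = -0.2099

-0.210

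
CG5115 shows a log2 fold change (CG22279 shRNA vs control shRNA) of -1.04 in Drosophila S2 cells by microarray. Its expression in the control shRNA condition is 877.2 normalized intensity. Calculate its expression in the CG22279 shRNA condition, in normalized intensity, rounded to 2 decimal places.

426.61

Fold change = 2^(-1.04) = 0.4863
CG22279 shRNA expression = 877.2 × 0.4863 = 426.61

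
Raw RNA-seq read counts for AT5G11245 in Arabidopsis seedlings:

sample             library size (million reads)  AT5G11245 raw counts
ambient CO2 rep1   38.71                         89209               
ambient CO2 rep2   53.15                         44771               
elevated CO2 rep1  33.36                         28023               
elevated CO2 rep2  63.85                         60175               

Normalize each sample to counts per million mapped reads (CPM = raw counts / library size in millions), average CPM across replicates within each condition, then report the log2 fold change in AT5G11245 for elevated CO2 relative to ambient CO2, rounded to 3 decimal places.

-0.820

CPM(ambient CO2 rep1) = 89209 / 38.71 = 2304.5466
CPM(ambient CO2 rep2) = 44771 / 53.15 = 842.3518
CPM(elevated CO2 rep1) = 28023 / 33.36 = 840.0180
CPM(elevated CO2 rep2) = 60175 / 63.85 = 942.4432
mean CPM(ambient CO2) = 1573.4492; mean CPM(elevated CO2) = 891.2306
Fold change = 891.2306 / 1573.4492 = 0.56642
log2(0.56642) = -0.8201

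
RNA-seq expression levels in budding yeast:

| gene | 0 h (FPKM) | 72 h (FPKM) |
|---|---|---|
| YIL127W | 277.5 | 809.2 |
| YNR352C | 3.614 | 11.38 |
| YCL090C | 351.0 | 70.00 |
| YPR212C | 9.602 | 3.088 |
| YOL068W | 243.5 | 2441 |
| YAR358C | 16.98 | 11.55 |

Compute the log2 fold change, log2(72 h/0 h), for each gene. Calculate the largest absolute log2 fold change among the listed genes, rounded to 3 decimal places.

3.325

log2(809.2/277.5) = 1.544  (YIL127W)
log2(11.38/3.614) = 1.655  (YNR352C)
log2(70.00/351.0) = -2.326  (YCL090C)
log2(3.088/9.602) = -1.637  (YPR212C)
log2(2441/243.5) = 3.325  (YOL068W)
log2(11.55/16.98) = -0.556  (YAR358C)
The largest magnitude belongs to YOL068W.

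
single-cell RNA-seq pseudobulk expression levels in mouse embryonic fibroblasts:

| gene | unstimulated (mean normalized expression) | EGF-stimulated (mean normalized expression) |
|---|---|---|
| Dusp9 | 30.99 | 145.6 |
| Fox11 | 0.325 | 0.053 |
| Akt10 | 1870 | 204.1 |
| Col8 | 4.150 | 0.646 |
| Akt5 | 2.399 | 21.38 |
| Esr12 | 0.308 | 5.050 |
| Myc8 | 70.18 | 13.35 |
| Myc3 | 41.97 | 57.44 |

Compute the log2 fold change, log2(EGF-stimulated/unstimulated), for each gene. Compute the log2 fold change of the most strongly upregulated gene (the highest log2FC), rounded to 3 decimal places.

4.035

log2(145.6/30.99) = 2.232  (Dusp9)
log2(0.053/0.325) = -2.616  (Fox11)
log2(204.1/1870) = -3.196  (Akt10)
log2(0.646/4.150) = -2.684  (Col8)
log2(21.38/2.399) = 3.156  (Akt5)
log2(5.050/0.308) = 4.035  (Esr12)
log2(13.35/70.18) = -2.394  (Myc8)
log2(57.44/41.97) = 0.453  (Myc3)
Esr12 is most strongly upregulated.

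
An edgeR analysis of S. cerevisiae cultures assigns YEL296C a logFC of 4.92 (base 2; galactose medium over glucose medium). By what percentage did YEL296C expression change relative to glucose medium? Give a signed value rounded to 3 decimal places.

Fold change = 2^(4.92) = 30.2738
Percent change = (FC − 1) × 100% = (30.2738 − 1) × 100 = 2927.384%

2927.384%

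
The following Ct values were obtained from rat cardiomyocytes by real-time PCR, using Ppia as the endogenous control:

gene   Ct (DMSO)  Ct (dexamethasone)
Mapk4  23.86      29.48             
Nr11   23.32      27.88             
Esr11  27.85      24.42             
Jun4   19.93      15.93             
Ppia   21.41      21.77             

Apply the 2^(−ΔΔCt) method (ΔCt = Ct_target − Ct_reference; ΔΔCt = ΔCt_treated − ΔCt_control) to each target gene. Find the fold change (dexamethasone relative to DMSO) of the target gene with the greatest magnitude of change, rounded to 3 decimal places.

0.026

Mapk4: ΔΔCt = (29.48−21.77) − (23.86−21.41) = 7.71 − 2.45 = 5.26; fold change = 2^-5.26 = 0.026
Nr11: ΔΔCt = (27.88−21.77) − (23.32−21.41) = 6.11 − 1.91 = 4.20; fold change = 2^-4.20 = 0.054
Esr11: ΔΔCt = (24.42−21.77) − (27.85−21.41) = 2.65 − 6.44 = -3.79; fold change = 2^3.79 = 13.833
Jun4: ΔΔCt = (15.93−21.77) − (19.93−21.41) = -5.84 − (-1.48) = -4.36; fold change = 2^4.36 = 20.535
Mapk4 has the largest |ΔΔCt| = 5.26.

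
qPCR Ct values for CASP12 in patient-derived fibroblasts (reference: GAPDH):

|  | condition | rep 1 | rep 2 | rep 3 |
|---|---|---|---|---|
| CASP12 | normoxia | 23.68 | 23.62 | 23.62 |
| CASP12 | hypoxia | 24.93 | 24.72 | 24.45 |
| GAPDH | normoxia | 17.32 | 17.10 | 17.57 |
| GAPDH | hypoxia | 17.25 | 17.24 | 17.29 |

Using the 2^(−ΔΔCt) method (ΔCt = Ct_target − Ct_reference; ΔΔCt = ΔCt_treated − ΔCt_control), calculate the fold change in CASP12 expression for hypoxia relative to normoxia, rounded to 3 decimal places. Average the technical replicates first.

Mean Ct: CASP12 normoxia 23.640; CASP12 hypoxia 24.700; GAPDH normoxia 17.330; GAPDH hypoxia 17.260
ΔCt(normoxia) = 23.640 − 17.330 = 6.310
ΔCt(hypoxia) = 24.700 − 17.260 = 7.440
ΔΔCt = 7.440 − 6.310 = 1.130
Fold change = 2^(−1.130) = 0.4569

0.457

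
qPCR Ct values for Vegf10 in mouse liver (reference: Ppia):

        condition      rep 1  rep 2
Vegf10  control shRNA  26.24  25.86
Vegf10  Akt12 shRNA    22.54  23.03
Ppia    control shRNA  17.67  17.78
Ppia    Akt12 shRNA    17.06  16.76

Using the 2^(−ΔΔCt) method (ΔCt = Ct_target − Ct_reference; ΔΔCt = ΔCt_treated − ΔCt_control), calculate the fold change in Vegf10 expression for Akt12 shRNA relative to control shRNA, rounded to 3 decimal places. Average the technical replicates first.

5.464

Mean Ct: Vegf10 control shRNA 26.050; Vegf10 Akt12 shRNA 22.785; Ppia control shRNA 17.725; Ppia Akt12 shRNA 16.910
ΔCt(control shRNA) = 26.050 − 17.725 = 8.325
ΔCt(Akt12 shRNA) = 22.785 − 16.910 = 5.875
ΔΔCt = 5.875 − 8.325 = -2.450
Fold change = 2^(−(-2.450)) = 2^2.450 = 5.4642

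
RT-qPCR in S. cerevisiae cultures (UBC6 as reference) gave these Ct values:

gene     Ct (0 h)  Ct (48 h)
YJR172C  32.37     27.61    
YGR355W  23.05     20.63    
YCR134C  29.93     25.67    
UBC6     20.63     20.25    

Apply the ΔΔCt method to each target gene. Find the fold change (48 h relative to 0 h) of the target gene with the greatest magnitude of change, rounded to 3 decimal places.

YJR172C: ΔΔCt = (27.61−20.25) − (32.37−20.63) = 7.36 − 11.74 = -4.38; fold change = 2^4.38 = 20.821
YGR355W: ΔΔCt = (20.63−20.25) − (23.05−20.63) = 0.38 − 2.42 = -2.04; fold change = 2^2.04 = 4.112
YCR134C: ΔΔCt = (25.67−20.25) − (29.93−20.63) = 5.42 − 9.30 = -3.88; fold change = 2^3.88 = 14.723
YJR172C has the largest |ΔΔCt| = 4.38.

20.821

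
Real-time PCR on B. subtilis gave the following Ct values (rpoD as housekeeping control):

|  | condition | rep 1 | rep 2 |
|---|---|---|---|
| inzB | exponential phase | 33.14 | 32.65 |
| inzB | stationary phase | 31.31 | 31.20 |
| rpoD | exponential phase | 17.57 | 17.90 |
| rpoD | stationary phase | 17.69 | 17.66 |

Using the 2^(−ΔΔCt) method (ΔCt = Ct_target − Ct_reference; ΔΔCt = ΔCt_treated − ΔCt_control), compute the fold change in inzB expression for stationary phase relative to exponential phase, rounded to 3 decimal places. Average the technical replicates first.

Mean Ct: inzB exponential phase 32.895; inzB stationary phase 31.255; rpoD exponential phase 17.735; rpoD stationary phase 17.675
ΔCt(exponential phase) = 32.895 − 17.735 = 15.160
ΔCt(stationary phase) = 31.255 − 17.675 = 13.580
ΔΔCt = 13.580 − 15.160 = -1.580
Fold change = 2^(−(-1.580)) = 2^1.580 = 2.9897

2.990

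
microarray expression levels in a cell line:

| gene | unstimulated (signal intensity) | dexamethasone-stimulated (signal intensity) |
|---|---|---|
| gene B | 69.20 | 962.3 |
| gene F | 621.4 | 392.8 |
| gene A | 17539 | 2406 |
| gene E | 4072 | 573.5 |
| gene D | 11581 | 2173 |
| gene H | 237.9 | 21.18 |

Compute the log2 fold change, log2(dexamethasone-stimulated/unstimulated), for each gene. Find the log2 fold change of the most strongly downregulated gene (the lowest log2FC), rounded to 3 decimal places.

-3.490

log2(962.3/69.20) = 3.798  (gene B)
log2(392.8/621.4) = -0.662  (gene F)
log2(2406/17539) = -2.866  (gene A)
log2(573.5/4072) = -2.828  (gene E)
log2(2173/11581) = -2.414  (gene D)
log2(21.18/237.9) = -3.490  (gene H)
gene H is most strongly downregulated.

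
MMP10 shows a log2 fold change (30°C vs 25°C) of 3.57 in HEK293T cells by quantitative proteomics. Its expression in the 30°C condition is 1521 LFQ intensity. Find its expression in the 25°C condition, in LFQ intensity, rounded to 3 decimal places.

Fold change = 2^(3.57) = 11.8762
25°C expression = 1521 / 11.8762 = 128.071

128.071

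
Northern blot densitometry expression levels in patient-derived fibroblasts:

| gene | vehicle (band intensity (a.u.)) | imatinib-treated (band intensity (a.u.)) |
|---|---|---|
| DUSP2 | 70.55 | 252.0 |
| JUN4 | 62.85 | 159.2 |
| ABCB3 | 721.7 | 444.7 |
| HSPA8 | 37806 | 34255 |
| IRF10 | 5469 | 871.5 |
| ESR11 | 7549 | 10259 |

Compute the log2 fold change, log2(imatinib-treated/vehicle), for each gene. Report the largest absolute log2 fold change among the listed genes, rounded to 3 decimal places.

2.650

log2(252.0/70.55) = 1.837  (DUSP2)
log2(159.2/62.85) = 1.341  (JUN4)
log2(444.7/721.7) = -0.699  (ABCB3)
log2(34255/37806) = -0.142  (HSPA8)
log2(871.5/5469) = -2.650  (IRF10)
log2(10259/7549) = 0.443  (ESR11)
The largest magnitude belongs to IRF10.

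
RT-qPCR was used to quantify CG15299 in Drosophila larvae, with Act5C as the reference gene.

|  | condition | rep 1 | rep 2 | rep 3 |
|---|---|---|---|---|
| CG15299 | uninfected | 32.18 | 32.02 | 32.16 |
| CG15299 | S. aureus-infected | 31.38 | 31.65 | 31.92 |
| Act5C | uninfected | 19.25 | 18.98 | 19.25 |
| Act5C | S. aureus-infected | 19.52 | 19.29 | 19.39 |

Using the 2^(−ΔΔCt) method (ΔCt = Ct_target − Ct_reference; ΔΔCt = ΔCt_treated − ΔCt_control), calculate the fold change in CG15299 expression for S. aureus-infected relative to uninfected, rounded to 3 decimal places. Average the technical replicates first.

Mean Ct: CG15299 uninfected 32.120; CG15299 S. aureus-infected 31.650; Act5C uninfected 19.160; Act5C S. aureus-infected 19.400
ΔCt(uninfected) = 32.120 − 19.160 = 12.960
ΔCt(S. aureus-infected) = 31.650 − 19.400 = 12.250
ΔΔCt = 12.250 − 12.960 = -0.710
Fold change = 2^(−(-0.710)) = 2^0.710 = 1.6358

1.636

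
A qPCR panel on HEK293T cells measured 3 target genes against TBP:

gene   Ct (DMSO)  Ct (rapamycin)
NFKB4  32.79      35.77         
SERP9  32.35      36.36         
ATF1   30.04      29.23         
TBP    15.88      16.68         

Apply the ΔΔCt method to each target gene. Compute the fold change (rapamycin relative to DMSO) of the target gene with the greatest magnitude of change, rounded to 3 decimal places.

0.108

NFKB4: ΔΔCt = (35.77−16.68) − (32.79−15.88) = 19.09 − 16.91 = 2.18; fold change = 2^-2.18 = 0.221
SERP9: ΔΔCt = (36.36−16.68) − (32.35−15.88) = 19.68 − 16.47 = 3.21; fold change = 2^-3.21 = 0.108
ATF1: ΔΔCt = (29.23−16.68) − (30.04−15.88) = 12.55 − 14.16 = -1.61; fold change = 2^1.61 = 3.053
SERP9 has the largest |ΔΔCt| = 3.21.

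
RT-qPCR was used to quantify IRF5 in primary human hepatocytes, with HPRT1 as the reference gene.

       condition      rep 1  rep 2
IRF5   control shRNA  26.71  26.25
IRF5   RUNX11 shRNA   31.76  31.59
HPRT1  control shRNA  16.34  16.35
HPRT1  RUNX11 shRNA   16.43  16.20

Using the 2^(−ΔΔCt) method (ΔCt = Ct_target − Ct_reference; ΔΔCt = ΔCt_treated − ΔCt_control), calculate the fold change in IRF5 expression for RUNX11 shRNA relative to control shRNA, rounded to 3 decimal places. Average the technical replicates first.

0.027

Mean Ct: IRF5 control shRNA 26.480; IRF5 RUNX11 shRNA 31.675; HPRT1 control shRNA 16.345; HPRT1 RUNX11 shRNA 16.315
ΔCt(control shRNA) = 26.480 − 16.345 = 10.135
ΔCt(RUNX11 shRNA) = 31.675 − 16.315 = 15.360
ΔΔCt = 15.360 − 10.135 = 5.225
Fold change = 2^(−5.225) = 0.0267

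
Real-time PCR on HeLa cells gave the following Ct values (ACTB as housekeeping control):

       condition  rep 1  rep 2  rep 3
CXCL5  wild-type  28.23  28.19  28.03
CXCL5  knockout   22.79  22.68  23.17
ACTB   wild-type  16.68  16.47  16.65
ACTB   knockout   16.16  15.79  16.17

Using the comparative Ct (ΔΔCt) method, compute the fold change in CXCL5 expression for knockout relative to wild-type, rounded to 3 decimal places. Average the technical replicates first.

26.173

Mean Ct: CXCL5 wild-type 28.150; CXCL5 knockout 22.880; ACTB wild-type 16.600; ACTB knockout 16.040
ΔCt(wild-type) = 28.150 − 16.600 = 11.550
ΔCt(knockout) = 22.880 − 16.040 = 6.840
ΔΔCt = 6.840 − 11.550 = -4.710
Fold change = 2^(−(-4.710)) = 2^4.710 = 26.1729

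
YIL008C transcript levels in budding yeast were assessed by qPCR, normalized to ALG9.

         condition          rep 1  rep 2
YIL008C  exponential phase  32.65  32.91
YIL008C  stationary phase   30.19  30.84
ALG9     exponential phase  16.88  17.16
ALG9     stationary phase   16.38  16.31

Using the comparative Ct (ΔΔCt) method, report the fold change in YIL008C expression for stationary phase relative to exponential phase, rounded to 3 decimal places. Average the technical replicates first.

3.010

Mean Ct: YIL008C exponential phase 32.780; YIL008C stationary phase 30.515; ALG9 exponential phase 17.020; ALG9 stationary phase 16.345
ΔCt(exponential phase) = 32.780 − 17.020 = 15.760
ΔCt(stationary phase) = 30.515 − 16.345 = 14.170
ΔΔCt = 14.170 − 15.760 = -1.590
Fold change = 2^(−(-1.590)) = 2^1.590 = 3.0105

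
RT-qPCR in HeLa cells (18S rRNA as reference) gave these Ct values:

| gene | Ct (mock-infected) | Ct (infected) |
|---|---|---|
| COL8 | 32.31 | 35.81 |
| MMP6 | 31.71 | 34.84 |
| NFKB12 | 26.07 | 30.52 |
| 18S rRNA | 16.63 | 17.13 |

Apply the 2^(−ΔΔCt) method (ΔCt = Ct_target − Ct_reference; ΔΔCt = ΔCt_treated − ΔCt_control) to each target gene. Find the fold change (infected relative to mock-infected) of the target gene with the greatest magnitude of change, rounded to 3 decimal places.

COL8: ΔΔCt = (35.81−17.13) − (32.31−16.63) = 18.68 − 15.68 = 3.00; fold change = 2^-3.00 = 0.125
MMP6: ΔΔCt = (34.84−17.13) − (31.71−16.63) = 17.71 − 15.08 = 2.63; fold change = 2^-2.63 = 0.162
NFKB12: ΔΔCt = (30.52−17.13) − (26.07−16.63) = 13.39 − 9.44 = 3.95; fold change = 2^-3.95 = 0.065
NFKB12 has the largest |ΔΔCt| = 3.95.

0.065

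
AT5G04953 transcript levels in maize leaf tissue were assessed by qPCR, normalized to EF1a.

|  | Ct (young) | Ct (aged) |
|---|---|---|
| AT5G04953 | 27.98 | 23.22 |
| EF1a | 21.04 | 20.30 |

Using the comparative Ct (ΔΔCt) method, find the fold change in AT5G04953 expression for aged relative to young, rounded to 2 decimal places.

ΔCt(young) = 27.980 − 21.040 = 6.940
ΔCt(aged) = 23.220 − 20.300 = 2.920
ΔΔCt = 2.920 − 6.940 = -4.020
Fold change = 2^(−(-4.020)) = 2^4.020 = 16.223

16.22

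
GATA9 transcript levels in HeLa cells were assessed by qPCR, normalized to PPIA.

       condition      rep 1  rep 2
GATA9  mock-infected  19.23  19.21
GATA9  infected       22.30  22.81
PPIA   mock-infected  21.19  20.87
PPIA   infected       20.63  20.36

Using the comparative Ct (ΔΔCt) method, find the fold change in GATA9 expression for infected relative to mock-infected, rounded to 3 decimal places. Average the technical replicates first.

0.068

Mean Ct: GATA9 mock-infected 19.220; GATA9 infected 22.555; PPIA mock-infected 21.030; PPIA infected 20.495
ΔCt(mock-infected) = 19.220 − 21.030 = -1.810
ΔCt(infected) = 22.555 − 20.495 = 2.060
ΔΔCt = 2.060 − (-1.810) = 3.870
Fold change = 2^(−3.870) = 0.0684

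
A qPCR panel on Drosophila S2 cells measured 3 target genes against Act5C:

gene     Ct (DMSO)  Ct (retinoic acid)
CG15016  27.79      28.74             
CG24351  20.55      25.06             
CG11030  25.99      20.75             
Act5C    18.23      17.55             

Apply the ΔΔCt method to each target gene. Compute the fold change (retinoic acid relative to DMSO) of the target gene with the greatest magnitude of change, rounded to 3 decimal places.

CG15016: ΔΔCt = (28.74−17.55) − (27.79−18.23) = 11.19 − 9.56 = 1.63; fold change = 2^-1.63 = 0.323
CG24351: ΔΔCt = (25.06−17.55) − (20.55−18.23) = 7.51 − 2.32 = 5.19; fold change = 2^-5.19 = 0.027
CG11030: ΔΔCt = (20.75−17.55) − (25.99−18.23) = 3.20 − 7.76 = -4.56; fold change = 2^4.56 = 23.588
CG24351 has the largest |ΔΔCt| = 5.19.

0.027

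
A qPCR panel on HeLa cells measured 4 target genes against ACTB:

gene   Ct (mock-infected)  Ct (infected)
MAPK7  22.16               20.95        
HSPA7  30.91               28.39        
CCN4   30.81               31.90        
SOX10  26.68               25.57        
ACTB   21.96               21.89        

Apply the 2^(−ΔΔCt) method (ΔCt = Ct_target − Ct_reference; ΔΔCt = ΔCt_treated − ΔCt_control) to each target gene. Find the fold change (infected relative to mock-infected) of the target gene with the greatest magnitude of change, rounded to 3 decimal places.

5.464

MAPK7: ΔΔCt = (20.95−21.89) − (22.16−21.96) = -0.94 − 0.20 = -1.14; fold change = 2^1.14 = 2.204
HSPA7: ΔΔCt = (28.39−21.89) − (30.91−21.96) = 6.50 − 8.95 = -2.45; fold change = 2^2.45 = 5.464
CCN4: ΔΔCt = (31.90−21.89) − (30.81−21.96) = 10.01 − 8.85 = 1.16; fold change = 2^-1.16 = 0.448
SOX10: ΔΔCt = (25.57−21.89) − (26.68−21.96) = 3.68 − 4.72 = -1.04; fold change = 2^1.04 = 2.056
HSPA7 has the largest |ΔΔCt| = 2.45.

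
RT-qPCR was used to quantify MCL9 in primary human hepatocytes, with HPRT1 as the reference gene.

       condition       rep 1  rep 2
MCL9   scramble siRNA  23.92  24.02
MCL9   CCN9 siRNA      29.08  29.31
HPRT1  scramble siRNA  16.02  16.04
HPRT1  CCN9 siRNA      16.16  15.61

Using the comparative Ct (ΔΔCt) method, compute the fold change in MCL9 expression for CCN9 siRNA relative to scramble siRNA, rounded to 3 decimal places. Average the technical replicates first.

Mean Ct: MCL9 scramble siRNA 23.970; MCL9 CCN9 siRNA 29.195; HPRT1 scramble siRNA 16.030; HPRT1 CCN9 siRNA 15.885
ΔCt(scramble siRNA) = 23.970 − 16.030 = 7.940
ΔCt(CCN9 siRNA) = 29.195 − 15.885 = 13.310
ΔΔCt = 13.310 − 7.940 = 5.370
Fold change = 2^(−5.370) = 0.0242

0.024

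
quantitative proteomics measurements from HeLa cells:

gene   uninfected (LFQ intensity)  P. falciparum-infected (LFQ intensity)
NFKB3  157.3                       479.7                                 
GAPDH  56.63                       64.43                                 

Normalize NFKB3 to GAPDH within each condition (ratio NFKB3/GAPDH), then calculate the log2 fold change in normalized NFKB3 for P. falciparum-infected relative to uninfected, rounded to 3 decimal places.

NFKB3/GAPDH (uninfected) = 157.3 / 56.63 = 2.7777
NFKB3/GAPDH (P. falciparum-infected) = 479.7 / 64.43 = 7.4453
Fold change = 7.4453 / 2.7777 = 2.6804
log2(2.6804) = 1.4224

1.422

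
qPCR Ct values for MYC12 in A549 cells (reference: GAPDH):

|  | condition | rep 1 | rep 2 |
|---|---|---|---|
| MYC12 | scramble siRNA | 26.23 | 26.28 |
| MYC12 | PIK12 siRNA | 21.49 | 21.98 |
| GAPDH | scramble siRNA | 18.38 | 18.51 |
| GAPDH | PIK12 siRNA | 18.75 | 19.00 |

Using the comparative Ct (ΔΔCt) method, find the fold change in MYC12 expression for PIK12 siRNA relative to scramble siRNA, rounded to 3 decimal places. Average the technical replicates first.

Mean Ct: MYC12 scramble siRNA 26.255; MYC12 PIK12 siRNA 21.735; GAPDH scramble siRNA 18.445; GAPDH PIK12 siRNA 18.875
ΔCt(scramble siRNA) = 26.255 − 18.445 = 7.810
ΔCt(PIK12 siRNA) = 21.735 − 18.875 = 2.860
ΔΔCt = 2.860 − 7.810 = -4.950
Fold change = 2^(−(-4.950)) = 2^4.950 = 30.9100

30.910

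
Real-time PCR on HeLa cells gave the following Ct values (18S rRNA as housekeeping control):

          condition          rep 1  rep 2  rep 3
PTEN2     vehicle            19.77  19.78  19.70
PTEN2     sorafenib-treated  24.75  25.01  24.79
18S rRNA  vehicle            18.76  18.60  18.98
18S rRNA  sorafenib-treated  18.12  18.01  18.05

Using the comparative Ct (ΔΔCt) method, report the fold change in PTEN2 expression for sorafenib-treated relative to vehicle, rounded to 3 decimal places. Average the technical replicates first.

0.018

Mean Ct: PTEN2 vehicle 19.750; PTEN2 sorafenib-treated 24.850; 18S rRNA vehicle 18.780; 18S rRNA sorafenib-treated 18.060
ΔCt(vehicle) = 19.750 − 18.780 = 0.970
ΔCt(sorafenib-treated) = 24.850 − 18.060 = 6.790
ΔΔCt = 6.790 − 0.970 = 5.820
Fold change = 2^(−5.820) = 0.0177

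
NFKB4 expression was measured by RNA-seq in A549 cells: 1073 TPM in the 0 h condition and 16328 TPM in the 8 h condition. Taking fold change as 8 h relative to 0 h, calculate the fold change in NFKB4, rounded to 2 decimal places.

Fold change = 16328 / 1073 = 15.217
NFKB4 is upregulated.

15.22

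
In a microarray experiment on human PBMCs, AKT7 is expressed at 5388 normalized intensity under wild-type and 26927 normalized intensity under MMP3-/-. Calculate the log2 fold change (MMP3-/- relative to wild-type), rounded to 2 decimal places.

2.32

Fold change = 26927 / 5388 = 4.9976
log2(4.9976) = 2.321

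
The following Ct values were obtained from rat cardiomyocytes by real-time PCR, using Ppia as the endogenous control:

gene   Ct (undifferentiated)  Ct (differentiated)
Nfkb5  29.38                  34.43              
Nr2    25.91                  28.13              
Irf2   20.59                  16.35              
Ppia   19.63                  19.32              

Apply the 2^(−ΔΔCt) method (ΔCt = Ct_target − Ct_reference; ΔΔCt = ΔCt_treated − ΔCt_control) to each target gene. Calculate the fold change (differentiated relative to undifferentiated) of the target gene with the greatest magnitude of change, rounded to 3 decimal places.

Nfkb5: ΔΔCt = (34.43−19.32) − (29.38−19.63) = 15.11 − 9.75 = 5.36; fold change = 2^-5.36 = 0.024
Nr2: ΔΔCt = (28.13−19.32) − (25.91−19.63) = 8.81 − 6.28 = 2.53; fold change = 2^-2.53 = 0.173
Irf2: ΔΔCt = (16.35−19.32) − (20.59−19.63) = -2.97 − 0.96 = -3.93; fold change = 2^3.93 = 15.242
Nfkb5 has the largest |ΔΔCt| = 5.36.

0.024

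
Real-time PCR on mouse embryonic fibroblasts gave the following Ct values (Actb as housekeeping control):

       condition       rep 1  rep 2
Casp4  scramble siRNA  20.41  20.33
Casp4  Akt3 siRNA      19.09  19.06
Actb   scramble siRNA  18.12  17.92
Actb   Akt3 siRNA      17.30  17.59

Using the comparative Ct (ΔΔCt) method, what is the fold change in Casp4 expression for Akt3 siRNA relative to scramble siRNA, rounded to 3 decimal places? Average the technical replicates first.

Mean Ct: Casp4 scramble siRNA 20.370; Casp4 Akt3 siRNA 19.075; Actb scramble siRNA 18.020; Actb Akt3 siRNA 17.445
ΔCt(scramble siRNA) = 20.370 − 18.020 = 2.350
ΔCt(Akt3 siRNA) = 19.075 − 17.445 = 1.630
ΔΔCt = 1.630 − 2.350 = -0.720
Fold change = 2^(−(-0.720)) = 2^0.720 = 1.6472

1.647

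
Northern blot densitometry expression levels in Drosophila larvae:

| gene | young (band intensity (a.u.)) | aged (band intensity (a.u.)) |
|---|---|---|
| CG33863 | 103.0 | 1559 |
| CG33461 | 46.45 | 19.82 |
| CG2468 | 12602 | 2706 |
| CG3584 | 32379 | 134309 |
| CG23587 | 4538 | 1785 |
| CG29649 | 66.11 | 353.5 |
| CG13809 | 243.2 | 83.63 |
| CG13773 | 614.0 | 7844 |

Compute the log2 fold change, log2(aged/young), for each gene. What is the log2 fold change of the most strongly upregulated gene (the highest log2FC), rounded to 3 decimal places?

log2(1559/103.0) = 3.920  (CG33863)
log2(19.82/46.45) = -1.229  (CG33461)
log2(2706/12602) = -2.219  (CG2468)
log2(134309/32379) = 2.052  (CG3584)
log2(1785/4538) = -1.346  (CG23587)
log2(353.5/66.11) = 2.419  (CG29649)
log2(83.63/243.2) = -1.540  (CG13809)
log2(7844/614.0) = 3.675  (CG13773)
CG33863 is most strongly upregulated.

3.920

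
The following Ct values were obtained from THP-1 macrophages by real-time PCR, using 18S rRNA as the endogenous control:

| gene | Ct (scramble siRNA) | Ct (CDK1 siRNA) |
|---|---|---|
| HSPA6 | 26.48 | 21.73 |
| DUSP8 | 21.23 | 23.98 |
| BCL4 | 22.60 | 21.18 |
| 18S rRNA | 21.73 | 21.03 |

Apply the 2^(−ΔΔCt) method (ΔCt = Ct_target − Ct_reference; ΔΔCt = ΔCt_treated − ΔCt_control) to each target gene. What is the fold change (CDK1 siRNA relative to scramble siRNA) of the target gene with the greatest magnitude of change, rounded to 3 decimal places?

HSPA6: ΔΔCt = (21.73−21.03) − (26.48−21.73) = 0.70 − 4.75 = -4.05; fold change = 2^4.05 = 16.564
DUSP8: ΔΔCt = (23.98−21.03) − (21.23−21.73) = 2.95 − (-0.50) = 3.45; fold change = 2^-3.45 = 0.092
BCL4: ΔΔCt = (21.18−21.03) − (22.60−21.73) = 0.15 − 0.87 = -0.72; fold change = 2^0.72 = 1.647
HSPA6 has the largest |ΔΔCt| = 4.05.

16.564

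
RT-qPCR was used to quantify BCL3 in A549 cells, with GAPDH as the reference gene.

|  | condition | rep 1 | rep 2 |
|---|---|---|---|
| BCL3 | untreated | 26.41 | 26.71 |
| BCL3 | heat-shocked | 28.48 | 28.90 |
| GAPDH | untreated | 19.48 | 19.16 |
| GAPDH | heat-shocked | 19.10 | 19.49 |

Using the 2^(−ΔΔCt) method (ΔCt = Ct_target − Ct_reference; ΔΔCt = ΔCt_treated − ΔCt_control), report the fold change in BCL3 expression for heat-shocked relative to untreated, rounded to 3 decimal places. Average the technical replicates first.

Mean Ct: BCL3 untreated 26.560; BCL3 heat-shocked 28.690; GAPDH untreated 19.320; GAPDH heat-shocked 19.295
ΔCt(untreated) = 26.560 − 19.320 = 7.240
ΔCt(heat-shocked) = 28.690 − 19.295 = 9.395
ΔΔCt = 9.395 − 7.240 = 2.155
Fold change = 2^(−2.155) = 0.2245

0.225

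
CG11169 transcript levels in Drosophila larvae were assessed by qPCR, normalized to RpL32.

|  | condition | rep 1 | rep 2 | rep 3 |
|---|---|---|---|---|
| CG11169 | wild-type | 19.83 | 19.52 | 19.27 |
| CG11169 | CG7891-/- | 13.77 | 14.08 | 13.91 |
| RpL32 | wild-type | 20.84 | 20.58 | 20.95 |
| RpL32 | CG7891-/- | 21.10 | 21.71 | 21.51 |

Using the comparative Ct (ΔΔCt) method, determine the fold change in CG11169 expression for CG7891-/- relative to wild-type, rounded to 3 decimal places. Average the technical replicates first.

Mean Ct: CG11169 wild-type 19.540; CG11169 CG7891-/- 13.920; RpL32 wild-type 20.790; RpL32 CG7891-/- 21.440
ΔCt(wild-type) = 19.540 − 20.790 = -1.250
ΔCt(CG7891-/-) = 13.920 − 21.440 = -7.520
ΔΔCt = -7.520 − (-1.250) = -6.270
Fold change = 2^(−(-6.270)) = 2^6.270 = 77.1717

77.172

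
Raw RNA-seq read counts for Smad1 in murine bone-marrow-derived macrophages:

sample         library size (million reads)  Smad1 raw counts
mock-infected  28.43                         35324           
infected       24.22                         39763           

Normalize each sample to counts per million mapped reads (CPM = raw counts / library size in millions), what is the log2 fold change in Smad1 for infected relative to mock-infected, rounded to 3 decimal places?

0.402

CPM(mock-infected) = 35324 / 28.43 = 1242.4903
CPM(infected) = 39763 / 24.22 = 1641.7424
Fold change = 1641.7424 / 1242.4903 = 1.32133
log2(1.32133) = 0.4020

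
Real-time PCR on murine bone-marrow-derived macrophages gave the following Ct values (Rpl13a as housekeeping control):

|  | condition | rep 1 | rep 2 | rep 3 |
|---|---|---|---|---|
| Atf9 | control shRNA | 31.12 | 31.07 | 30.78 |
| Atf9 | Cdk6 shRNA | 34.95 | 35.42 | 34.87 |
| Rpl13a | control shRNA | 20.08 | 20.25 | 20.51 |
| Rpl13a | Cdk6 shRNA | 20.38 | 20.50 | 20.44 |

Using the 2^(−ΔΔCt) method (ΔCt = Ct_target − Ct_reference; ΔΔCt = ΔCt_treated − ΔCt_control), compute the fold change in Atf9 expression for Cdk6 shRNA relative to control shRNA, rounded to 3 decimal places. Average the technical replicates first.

Mean Ct: Atf9 control shRNA 30.990; Atf9 Cdk6 shRNA 35.080; Rpl13a control shRNA 20.280; Rpl13a Cdk6 shRNA 20.440
ΔCt(control shRNA) = 30.990 − 20.280 = 10.710
ΔCt(Cdk6 shRNA) = 35.080 − 20.440 = 14.640
ΔΔCt = 14.640 − 10.710 = 3.930
Fold change = 2^(−3.930) = 0.0656

0.066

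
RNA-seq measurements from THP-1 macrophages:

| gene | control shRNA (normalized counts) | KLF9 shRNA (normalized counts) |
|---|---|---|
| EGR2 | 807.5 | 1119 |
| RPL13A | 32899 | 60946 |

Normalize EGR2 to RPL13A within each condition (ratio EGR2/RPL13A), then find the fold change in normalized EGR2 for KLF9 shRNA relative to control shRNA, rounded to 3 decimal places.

EGR2/RPL13A (control shRNA) = 807.5 / 32899 = 0.024545
EGR2/RPL13A (KLF9 shRNA) = 1119 / 60946 = 0.018361
Fold change = 0.018361 / 0.024545 = 0.7480

0.748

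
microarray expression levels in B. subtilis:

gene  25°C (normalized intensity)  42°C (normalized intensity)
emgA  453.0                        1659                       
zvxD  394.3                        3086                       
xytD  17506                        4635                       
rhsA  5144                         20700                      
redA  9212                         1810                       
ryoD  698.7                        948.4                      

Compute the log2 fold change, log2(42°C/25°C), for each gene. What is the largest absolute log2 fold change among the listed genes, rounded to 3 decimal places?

2.968

log2(1659/453.0) = 1.873  (emgA)
log2(3086/394.3) = 2.968  (zvxD)
log2(4635/17506) = -1.917  (xytD)
log2(20700/5144) = 2.009  (rhsA)
log2(1810/9212) = -2.348  (redA)
log2(948.4/698.7) = 0.441  (ryoD)
The largest magnitude belongs to zvxD.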